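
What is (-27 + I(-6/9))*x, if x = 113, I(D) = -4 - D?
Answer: -10283/3 ≈ -3427.7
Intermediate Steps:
(-27 + I(-6/9))*x = (-27 + (-4 - (-6)/9))*113 = (-27 + (-4 - 1*(-⅔)))*113 = (-27 + (-4 + ⅔))*113 = (-27 - 10/3)*113 = -91/3*113 = -10283/3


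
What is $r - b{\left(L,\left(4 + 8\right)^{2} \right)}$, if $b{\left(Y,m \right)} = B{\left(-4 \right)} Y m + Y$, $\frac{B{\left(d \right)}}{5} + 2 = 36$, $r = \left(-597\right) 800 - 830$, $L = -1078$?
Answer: $25912088$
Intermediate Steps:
$r = -478430$ ($r = -477600 - 830 = -478430$)
$B{\left(d \right)} = 170$ ($B{\left(d \right)} = -10 + 5 \cdot 36 = -10 + 180 = 170$)
$b{\left(Y,m \right)} = Y + 170 Y m$ ($b{\left(Y,m \right)} = 170 Y m + Y = Y + 170 Y m$)
$r - b{\left(L,\left(4 + 8\right)^{2} \right)} = -478430 - - 1078 \left(1 + 170 \left(4 + 8\right)^{2}\right) = -478430 - - 1078 \left(1 + 170 \cdot 12^{2}\right) = -478430 - - 1078 \left(1 + 170 \cdot 144\right) = -478430 - - 1078 \left(1 + 24480\right) = -478430 - \left(-1078\right) 24481 = -478430 - -26390518 = -478430 + 26390518 = 25912088$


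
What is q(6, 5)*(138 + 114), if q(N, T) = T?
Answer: 1260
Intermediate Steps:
q(6, 5)*(138 + 114) = 5*(138 + 114) = 5*252 = 1260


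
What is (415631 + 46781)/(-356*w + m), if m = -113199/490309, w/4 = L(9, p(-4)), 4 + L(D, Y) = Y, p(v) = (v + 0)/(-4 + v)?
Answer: 226724765308/2443586857 ≈ 92.784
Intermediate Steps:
p(v) = v/(-4 + v)
L(D, Y) = -4 + Y
w = -14 (w = 4*(-4 - 4/(-4 - 4)) = 4*(-4 - 4/(-8)) = 4*(-4 - 4*(-⅛)) = 4*(-4 + ½) = 4*(-7/2) = -14)
m = -113199/490309 (m = -113199*1/490309 = -113199/490309 ≈ -0.23087)
(415631 + 46781)/(-356*w + m) = (415631 + 46781)/(-356*(-14) - 113199/490309) = 462412/(4984 - 113199/490309) = 462412/(2443586857/490309) = 462412*(490309/2443586857) = 226724765308/2443586857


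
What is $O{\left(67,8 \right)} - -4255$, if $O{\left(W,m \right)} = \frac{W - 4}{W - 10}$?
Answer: $\frac{80866}{19} \approx 4256.1$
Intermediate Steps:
$O{\left(W,m \right)} = \frac{-4 + W}{-10 + W}$
$O{\left(67,8 \right)} - -4255 = \frac{-4 + 67}{-10 + 67} - -4255 = \frac{1}{57} \cdot 63 + 4255 = \frac{21}{19} + 4255 = \frac{80866}{19}$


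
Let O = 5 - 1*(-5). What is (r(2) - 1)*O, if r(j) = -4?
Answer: -50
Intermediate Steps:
O = 10 (O = 5 + 5 = 10)
(r(2) - 1)*O = (-4 - 1)*10 = -5*10 = -50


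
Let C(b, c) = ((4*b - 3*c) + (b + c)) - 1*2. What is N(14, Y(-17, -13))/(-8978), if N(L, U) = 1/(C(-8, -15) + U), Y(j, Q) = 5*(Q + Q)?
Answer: 1/1274876 ≈ 7.8439e-7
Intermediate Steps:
Y(j, Q) = 10*Q (Y(j, Q) = 5*(2*Q) = 10*Q)
C(b, c) = -2 - 2*c + 5*b (C(b, c) = ((-3*c + 4*b) + (b + c)) - 2 = (-2*c + 5*b) - 2 = -2 - 2*c + 5*b)
N(L, U) = 1/(-12 + U) (N(L, U) = 1/((-2 - 2*(-15) + 5*(-8)) + U) = 1/((-2 + 30 - 40) + U) = 1/(-12 + U))
N(14, Y(-17, -13))/(-8978) = 1/((-12 + 10*(-13))*(-8978)) = -1/8978/(-12 - 130) = -1/8978/(-142) = -1/142*(-1/8978) = 1/1274876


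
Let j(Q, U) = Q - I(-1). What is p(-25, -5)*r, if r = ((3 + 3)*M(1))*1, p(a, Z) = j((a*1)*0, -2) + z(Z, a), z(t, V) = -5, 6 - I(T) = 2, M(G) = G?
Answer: -54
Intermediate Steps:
I(T) = 4 (I(T) = 6 - 1*2 = 6 - 2 = 4)
j(Q, U) = -4 + Q (j(Q, U) = Q - 1*4 = Q - 4 = -4 + Q)
p(a, Z) = -9 (p(a, Z) = (-4 + (a*1)*0) - 5 = (-4 + a*0) - 5 = (-4 + 0) - 5 = -4 - 5 = -9)
r = 6 (r = ((3 + 3)*1)*1 = (6*1)*1 = 6*1 = 6)
p(-25, -5)*r = -9*6 = -54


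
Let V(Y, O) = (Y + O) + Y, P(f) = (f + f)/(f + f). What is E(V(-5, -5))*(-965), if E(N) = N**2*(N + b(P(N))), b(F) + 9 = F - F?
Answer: 5211000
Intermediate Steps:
P(f) = 1 (P(f) = (2*f)/((2*f)) = (2*f)*(1/(2*f)) = 1)
b(F) = -9 (b(F) = -9 + (F - F) = -9 + 0 = -9)
V(Y, O) = O + 2*Y (V(Y, O) = (O + Y) + Y = O + 2*Y)
E(N) = N**2*(-9 + N) (E(N) = N**2*(N - 9) = N**2*(-9 + N))
E(V(-5, -5))*(-965) = ((-5 + 2*(-5))**2*(-9 + (-5 + 2*(-5))))*(-965) = ((-5 - 10)**2*(-9 + (-5 - 10)))*(-965) = ((-15)**2*(-9 - 15))*(-965) = (225*(-24))*(-965) = -5400*(-965) = 5211000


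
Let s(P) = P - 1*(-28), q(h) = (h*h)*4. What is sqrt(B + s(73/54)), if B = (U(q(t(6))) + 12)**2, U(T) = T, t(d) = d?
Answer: sqrt(7894374)/18 ≈ 156.09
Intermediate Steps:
q(h) = 4*h**2 (q(h) = h**2*4 = 4*h**2)
s(P) = 28 + P (s(P) = P + 28 = 28 + P)
B = 24336 (B = (4*6**2 + 12)**2 = (4*36 + 12)**2 = (144 + 12)**2 = 156**2 = 24336)
sqrt(B + s(73/54)) = sqrt(24336 + (28 + 73/54)) = sqrt(24336 + 1585/54) = sqrt(1315729/54) = sqrt(7894374)/18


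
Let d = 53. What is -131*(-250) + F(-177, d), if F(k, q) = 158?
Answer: 32908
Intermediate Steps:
-131*(-250) + F(-177, d) = -131*(-250) + 158 = 32750 + 158 = 32908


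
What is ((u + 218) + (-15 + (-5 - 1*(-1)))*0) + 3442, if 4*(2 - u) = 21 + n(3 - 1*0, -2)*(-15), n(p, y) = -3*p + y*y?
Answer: 3638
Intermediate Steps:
n(p, y) = y² - 3*p (n(p, y) = -3*p + y² = y² - 3*p)
u = -22 (u = 2 - (21 + ((-2)² - 3*(3 - 1*0))*(-15))/4 = 2 - (21 + (4 - 3*(3 + 0))*(-15))/4 = 2 - (21 + (4 - 3*3)*(-15))/4 = 2 - (21 + (4 - 9)*(-15))/4 = 2 - (21 - 5*(-15))/4 = 2 - (21 + 75)/4 = 2 - ¼*96 = 2 - 24 = -22)
((u + 218) + (-15 + (-5 - 1*(-1)))*0) + 3442 = ((-22 + 218) + (-15 + (-5 - 1*(-1)))*0) + 3442 = (196 + (-15 + (-5 + 1))*0) + 3442 = (196 + (-15 - 4)*0) + 3442 = (196 - 19*0) + 3442 = (196 + 0) + 3442 = 196 + 3442 = 3638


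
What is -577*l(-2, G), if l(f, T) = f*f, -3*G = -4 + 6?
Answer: -2308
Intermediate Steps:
G = -⅔ (G = -(-4 + 6)/3 = -⅓*2 = -⅔ ≈ -0.66667)
l(f, T) = f²
-577*l(-2, G) = -577*(-2)² = -577*4 = -2308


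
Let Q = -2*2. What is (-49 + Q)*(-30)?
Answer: 1590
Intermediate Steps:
Q = -4
(-49 + Q)*(-30) = (-49 - 4)*(-30) = -53*(-30) = 1590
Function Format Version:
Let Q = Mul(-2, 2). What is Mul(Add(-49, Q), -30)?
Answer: 1590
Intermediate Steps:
Q = -4
Mul(Add(-49, Q), -30) = Mul(Add(-49, -4), -30) = Mul(-53, -30) = 1590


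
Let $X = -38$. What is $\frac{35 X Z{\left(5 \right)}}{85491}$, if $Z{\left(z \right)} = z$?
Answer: $- \frac{950}{12213} \approx -0.077786$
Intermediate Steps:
$\frac{35 X Z{\left(5 \right)}}{85491} = \frac{35 \left(-38\right) 5}{85491} = \left(-1330\right) 5 \cdot \frac{1}{85491} = \left(-6650\right) \frac{1}{85491} = - \frac{950}{12213}$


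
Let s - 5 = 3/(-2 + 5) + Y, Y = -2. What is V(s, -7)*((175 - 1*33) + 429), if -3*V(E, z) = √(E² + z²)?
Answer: -571*√65/3 ≈ -1534.5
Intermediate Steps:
s = 4 (s = 5 + (3/(-2 + 5) - 2) = 5 + (3/3 - 2) = 5 + ((⅓)*3 - 2) = 5 + (1 - 2) = 5 - 1 = 4)
V(E, z) = -√(E² + z²)/3
V(s, -7)*((175 - 1*33) + 429) = (-√(4² + (-7)²)/3)*((175 - 1*33) + 429) = (-√(16 + 49)/3)*((175 - 33) + 429) = (-√65/3)*(142 + 429) = -√65/3*571 = -571*√65/3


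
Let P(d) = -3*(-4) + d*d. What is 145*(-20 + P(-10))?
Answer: 13340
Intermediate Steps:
P(d) = 12 + d²
145*(-20 + P(-10)) = 145*(-20 + (12 + (-10)²)) = 145*(-20 + (12 + 100)) = 145*(-20 + 112) = 145*92 = 13340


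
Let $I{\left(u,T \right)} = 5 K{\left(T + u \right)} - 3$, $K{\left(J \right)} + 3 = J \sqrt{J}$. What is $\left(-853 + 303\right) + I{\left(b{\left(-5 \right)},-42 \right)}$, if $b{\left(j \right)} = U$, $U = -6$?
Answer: $-568 - 960 i \sqrt{3} \approx -568.0 - 1662.8 i$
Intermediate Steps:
$b{\left(j \right)} = -6$
$K{\left(J \right)} = -3 + J^{\frac{3}{2}}$ ($K{\left(J \right)} = -3 + J \sqrt{J} = -3 + J^{\frac{3}{2}}$)
$I{\left(u,T \right)} = -18 + 5 \left(T + u\right)^{\frac{3}{2}}$ ($I{\left(u,T \right)} = 5 \left(-3 + \left(T + u\right)^{\frac{3}{2}}\right) - 3 = \left(-15 + 5 \left(T + u\right)^{\frac{3}{2}}\right) - 3 = -18 + 5 \left(T + u\right)^{\frac{3}{2}}$)
$\left(-853 + 303\right) + I{\left(b{\left(-5 \right)},-42 \right)} = \left(-853 + 303\right) - \left(18 - 5 \left(-42 - 6\right)^{\frac{3}{2}}\right) = -550 - \left(18 - 5 \left(-48\right)^{\frac{3}{2}}\right) = -550 - \left(18 - 5 \left(- 192 i \sqrt{3}\right)\right) = -550 - \left(18 + 960 i \sqrt{3}\right) = -568 - 960 i \sqrt{3}$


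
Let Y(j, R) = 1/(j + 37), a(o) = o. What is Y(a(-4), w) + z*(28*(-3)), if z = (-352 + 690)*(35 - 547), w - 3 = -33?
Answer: 479711233/33 ≈ 1.4537e+7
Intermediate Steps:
w = -30 (w = 3 - 33 = -30)
z = -173056 (z = 338*(-512) = -173056)
Y(j, R) = 1/(37 + j)
Y(a(-4), w) + z*(28*(-3)) = 1/(37 - 4) - 4845568*(-3) = 1/33 - 173056*(-84) = 1/33 + 14536704 = 479711233/33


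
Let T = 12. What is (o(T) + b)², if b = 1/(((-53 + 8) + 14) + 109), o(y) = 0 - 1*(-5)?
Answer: 152881/6084 ≈ 25.128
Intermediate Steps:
o(y) = 5 (o(y) = 0 + 5 = 5)
b = 1/78 (b = 1/((-45 + 14) + 109) = 1/(-31 + 109) = 1/78 ≈ 0.012821)
(o(T) + b)² = (5 + 1/78)² = (391/78)² = 152881/6084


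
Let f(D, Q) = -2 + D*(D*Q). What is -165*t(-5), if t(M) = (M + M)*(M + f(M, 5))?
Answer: 194700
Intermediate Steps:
f(D, Q) = -2 + Q*D²
t(M) = 2*M*(-2 + M + 5*M²) (t(M) = (M + M)*(M + (-2 + 5*M²)) = (2*M)*(-2 + M + 5*M²) = 2*M*(-2 + M + 5*M²))
-165*t(-5) = -330*(-5)*(-2 - 5 + 5*(-5)²) = -330*(-5)*(-2 - 5 + 5*25) = -330*(-5)*(-2 - 5 + 125) = -330*(-5)*118 = -165*(-1180) = 194700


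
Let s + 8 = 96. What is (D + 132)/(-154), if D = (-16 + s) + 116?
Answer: -160/77 ≈ -2.0779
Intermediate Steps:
s = 88 (s = -8 + 96 = 88)
D = 188 (D = (-16 + 88) + 116 = 72 + 116 = 188)
(D + 132)/(-154) = (188 + 132)/(-154) = 320*(-1/154) = -160/77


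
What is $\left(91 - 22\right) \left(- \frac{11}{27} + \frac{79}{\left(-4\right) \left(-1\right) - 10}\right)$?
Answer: $- \frac{16859}{18} \approx -936.61$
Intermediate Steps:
$\left(91 - 22\right) \left(- \frac{11}{27} + \frac{79}{\left(-4\right) \left(-1\right) - 10}\right) = 69 \left(\left(-11\right) \frac{1}{27} + \frac{79}{4 - 10}\right) = 69 \left(- \frac{11}{27} + \frac{79}{-6}\right) = 69 \left(- \frac{11}{27} + 79 \left(- \frac{1}{6}\right)\right) = 69 \left(- \frac{11}{27} - \frac{79}{6}\right) = 69 \left(- \frac{733}{54}\right) = - \frac{16859}{18}$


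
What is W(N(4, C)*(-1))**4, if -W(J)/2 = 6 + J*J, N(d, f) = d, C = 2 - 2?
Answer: 3748096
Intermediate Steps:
C = 0
W(J) = -12 - 2*J**2 (W(J) = -2*(6 + J*J) = -2*(6 + J**2) = -12 - 2*J**2)
W(N(4, C)*(-1))**4 = (-12 - 2*(4*(-1))**2)**4 = (-12 - 2*(-4)**2)**4 = (-12 - 2*16)**4 = (-12 - 32)**4 = (-44)**4 = 3748096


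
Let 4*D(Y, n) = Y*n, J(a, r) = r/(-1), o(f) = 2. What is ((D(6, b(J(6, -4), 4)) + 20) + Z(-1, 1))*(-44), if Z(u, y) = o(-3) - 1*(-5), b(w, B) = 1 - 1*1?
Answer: -1188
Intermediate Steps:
J(a, r) = -r (J(a, r) = r*(-1) = -r)
b(w, B) = 0 (b(w, B) = 1 - 1 = 0)
D(Y, n) = Y*n/4 (D(Y, n) = (Y*n)/4 = Y*n/4)
Z(u, y) = 7 (Z(u, y) = 2 - 1*(-5) = 2 + 5 = 7)
((D(6, b(J(6, -4), 4)) + 20) + Z(-1, 1))*(-44) = (((¼)*6*0 + 20) + 7)*(-44) = ((0 + 20) + 7)*(-44) = (20 + 7)*(-44) = 27*(-44) = -1188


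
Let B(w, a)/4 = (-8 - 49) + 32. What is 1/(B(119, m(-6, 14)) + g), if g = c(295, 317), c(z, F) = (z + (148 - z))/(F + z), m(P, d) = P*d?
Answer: -153/15263 ≈ -0.010024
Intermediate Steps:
B(w, a) = -100 (B(w, a) = 4*((-8 - 49) + 32) = 4*(-57 + 32) = 4*(-25) = -100)
c(z, F) = 148/(F + z)
g = 37/153 (g = 148/(317 + 295) = 148/612 = 148*(1/612) = 37/153 ≈ 0.24183)
1/(B(119, m(-6, 14)) + g) = 1/(-100 + 37/153) = 1/(-15263/153) = -153/15263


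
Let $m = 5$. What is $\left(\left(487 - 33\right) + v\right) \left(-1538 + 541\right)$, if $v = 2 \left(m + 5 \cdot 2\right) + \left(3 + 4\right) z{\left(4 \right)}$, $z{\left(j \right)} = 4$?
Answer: $-510464$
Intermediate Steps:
$v = 58$ ($v = 2 \left(5 + 5 \cdot 2\right) + \left(3 + 4\right) 4 = 2 \left(5 + 10\right) + 7 \cdot 4 = 2 \cdot 15 + 28 = 30 + 28 = 58$)
$\left(\left(487 - 33\right) + v\right) \left(-1538 + 541\right) = \left(\left(487 - 33\right) + 58\right) \left(-1538 + 541\right) = \left(454 + 58\right) \left(-997\right) = 512 \left(-997\right) = -510464$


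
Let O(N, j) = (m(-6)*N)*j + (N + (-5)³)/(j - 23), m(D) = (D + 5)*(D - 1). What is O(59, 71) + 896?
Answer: 241741/8 ≈ 30218.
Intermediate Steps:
m(D) = (-1 + D)*(5 + D) (m(D) = (5 + D)*(-1 + D) = (-1 + D)*(5 + D))
O(N, j) = (-125 + N)/(-23 + j) + 7*N*j (O(N, j) = ((-5 + (-6)² + 4*(-6))*N)*j + (N + (-5)³)/(j - 23) = ((-5 + 36 - 24)*N)*j + (N - 125)/(-23 + j) = (7*N)*j + (-125 + N)/(-23 + j) = 7*N*j + (-125 + N)/(-23 + j) = (-125 + N)/(-23 + j) + 7*N*j)
O(59, 71) + 896 = (-125 + 59 - 161*59*71 + 7*59*71²)/(-23 + 71) + 896 = (-125 + 59 - 674429 + 7*59*5041)/48 + 896 = (-125 + 59 - 674429 + 2081933)/48 + 896 = (1/48)*1407438 + 896 = 234573/8 + 896 = 241741/8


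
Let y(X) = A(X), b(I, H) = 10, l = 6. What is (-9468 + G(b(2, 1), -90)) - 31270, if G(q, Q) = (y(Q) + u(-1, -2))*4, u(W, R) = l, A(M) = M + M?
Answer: -41434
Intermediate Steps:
A(M) = 2*M
u(W, R) = 6
y(X) = 2*X
G(q, Q) = 24 + 8*Q (G(q, Q) = (2*Q + 6)*4 = (6 + 2*Q)*4 = 24 + 8*Q)
(-9468 + G(b(2, 1), -90)) - 31270 = (-9468 + (24 + 8*(-90))) - 31270 = (-9468 + (24 - 720)) - 31270 = (-9468 - 696) - 31270 = -10164 - 31270 = -41434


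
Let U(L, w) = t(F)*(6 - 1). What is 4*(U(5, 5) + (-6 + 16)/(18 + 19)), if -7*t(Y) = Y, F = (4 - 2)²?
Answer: -2680/259 ≈ -10.347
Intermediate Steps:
F = 4 (F = 2² = 4)
t(Y) = -Y/7
U(L, w) = -20/7 (U(L, w) = (-⅐*4)*(6 - 1) = -4/7*5 = -20/7)
4*(U(5, 5) + (-6 + 16)/(18 + 19)) = 4*(-20/7 + (-6 + 16)/(18 + 19)) = 4*(-20/7 + 10/37) = 4*(-670/259) = -2680/259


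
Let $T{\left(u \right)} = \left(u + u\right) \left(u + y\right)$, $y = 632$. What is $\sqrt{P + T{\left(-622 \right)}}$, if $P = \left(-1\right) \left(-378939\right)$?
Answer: $\sqrt{366499} \approx 605.39$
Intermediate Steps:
$P = 378939$
$T{\left(u \right)} = 2 u \left(632 + u\right)$ ($T{\left(u \right)} = \left(u + u\right) \left(u + 632\right) = 2 u \left(632 + u\right)$)
$\sqrt{P + T{\left(-622 \right)}} = \sqrt{378939 + 2 \left(-622\right) \left(632 - 622\right)} = \sqrt{378939 + 2 \left(-622\right) 10} = \sqrt{378939 - 12440} = \sqrt{366499}$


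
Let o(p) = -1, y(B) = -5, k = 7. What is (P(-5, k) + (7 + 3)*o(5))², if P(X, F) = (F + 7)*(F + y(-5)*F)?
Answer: 161604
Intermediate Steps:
P(X, F) = -4*F*(7 + F) (P(X, F) = (F + 7)*(F - 5*F) = (7 + F)*(-4*F) = -4*F*(7 + F))
(P(-5, k) + (7 + 3)*o(5))² = (4*7*(-7 - 1*7) + (7 + 3)*(-1))² = (4*7*(-7 - 7) + 10*(-1))² = (4*7*(-14) - 10)² = (-392 - 10)² = (-402)² = 161604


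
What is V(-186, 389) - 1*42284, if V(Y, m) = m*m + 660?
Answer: 109697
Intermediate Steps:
V(Y, m) = 660 + m**2 (V(Y, m) = m**2 + 660 = 660 + m**2)
V(-186, 389) - 1*42284 = (660 + 389**2) - 1*42284 = (660 + 151321) - 42284 = 151981 - 42284 = 109697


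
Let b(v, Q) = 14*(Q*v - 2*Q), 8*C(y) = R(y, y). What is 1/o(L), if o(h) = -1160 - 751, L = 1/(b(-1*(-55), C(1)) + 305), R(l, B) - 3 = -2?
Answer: -1/1911 ≈ -0.00052329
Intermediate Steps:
R(l, B) = 1 (R(l, B) = 3 - 2 = 1)
C(y) = 1/8 (C(y) = (1/8)*1 = 1/8)
b(v, Q) = -28*Q + 14*Q*v (b(v, Q) = 14*(-2*Q + Q*v) = -28*Q + 14*Q*v)
L = 4/1591 (L = 1/(14*(1/8)*(-2 - 1*(-55)) + 305) = 1/(14*(1/8)*(-2 + 55) + 305) = 1/(14*(1/8)*53 + 305) = 1/(371/4 + 305) = 1/(1591/4) = 4/1591 ≈ 0.0025141)
o(h) = -1911
1/o(L) = 1/(-1911) = -1/1911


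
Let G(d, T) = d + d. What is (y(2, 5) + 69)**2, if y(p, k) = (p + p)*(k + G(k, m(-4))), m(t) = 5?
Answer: 16641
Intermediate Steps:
G(d, T) = 2*d
y(p, k) = 6*k*p (y(p, k) = (p + p)*(k + 2*k) = (2*p)*(3*k) = 6*k*p)
(y(2, 5) + 69)**2 = (6*5*2 + 69)**2 = (60 + 69)**2 = 129**2 = 16641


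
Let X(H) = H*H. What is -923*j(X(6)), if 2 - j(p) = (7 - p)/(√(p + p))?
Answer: -1846 - 26767*√2/12 ≈ -5000.5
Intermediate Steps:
X(H) = H²
j(p) = 2 - √2*(7 - p)/(2*√p) (j(p) = 2 - (7 - p)/(√(p + p)) = 2 - (7 - p)/(√(2*p)) = 2 - (7 - p)/(√2*√p) = 2 - (7 - p)*√2/(2*√p) = 2 - √2*(7 - p)/(2*√p))
-923*j(X(6)) = -923*(-7*√2 + 4*√(6²) + 6²*√2)/(2*√(6²)) = -923*(-7*√2 + 4*√36 + 36*√2)/(2*√36) = -923*(-7*√2 + 4*6 + 36*√2)/(2*6) = -923*(-7*√2 + 24 + 36*√2)/(2*6) = -923*(24 + 29*√2)/(2*6) = -923*(2 + 29*√2/12) = -1846 - 26767*√2/12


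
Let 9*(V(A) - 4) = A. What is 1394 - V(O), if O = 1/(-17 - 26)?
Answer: 537931/387 ≈ 1390.0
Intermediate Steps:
O = -1/43 (O = 1/(-43) = -1/43 ≈ -0.023256)
V(A) = 4 + A/9
1394 - V(O) = 1394 - (4 + (⅑)*(-1/43)) = 1394 - (4 - 1/387) = 1394 - 1*1547/387 = 1394 - 1547/387 = 537931/387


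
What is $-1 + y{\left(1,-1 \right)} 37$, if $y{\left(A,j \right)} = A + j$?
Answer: $-1$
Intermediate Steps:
$-1 + y{\left(1,-1 \right)} 37 = -1 + \left(1 - 1\right) 37 = -1 + 0 \cdot 37 = -1 + 0 = -1$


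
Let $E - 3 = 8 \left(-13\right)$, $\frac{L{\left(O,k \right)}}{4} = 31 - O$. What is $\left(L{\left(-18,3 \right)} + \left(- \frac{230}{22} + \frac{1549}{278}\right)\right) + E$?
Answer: $\frac{275579}{3058} \approx 90.117$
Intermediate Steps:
$L{\left(O,k \right)} = 124 - 4 O$ ($L{\left(O,k \right)} = 4 \left(31 - O\right) = 124 - 4 O$)
$E = -101$ ($E = 3 + 8 \left(-13\right) = 3 - 104 = -101$)
$\left(L{\left(-18,3 \right)} + \left(- \frac{230}{22} + \frac{1549}{278}\right)\right) + E = \left(\left(124 - -72\right) + \left(- \frac{230}{22} + \frac{1549}{278}\right)\right) - 101 = \left(\left(124 + 72\right) + \left(\left(-230\right) \frac{1}{22} + 1549 \cdot \frac{1}{278}\right)\right) - 101 = \left(196 + \left(- \frac{115}{11} + \frac{1549}{278}\right)\right) - 101 = \left(196 - \frac{14931}{3058}\right) - 101 = \frac{584437}{3058} - 101 = \frac{275579}{3058}$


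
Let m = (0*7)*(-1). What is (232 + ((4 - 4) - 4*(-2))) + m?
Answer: 240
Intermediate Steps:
m = 0 (m = 0*(-1) = 0)
(232 + ((4 - 4) - 4*(-2))) + m = (232 + ((4 - 4) - 4*(-2))) + 0 = (232 + (0 + 8)) + 0 = (232 + 8) + 0 = 240 + 0 = 240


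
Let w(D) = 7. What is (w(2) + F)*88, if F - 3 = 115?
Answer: 11000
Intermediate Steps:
F = 118 (F = 3 + 115 = 118)
(w(2) + F)*88 = (7 + 118)*88 = 125*88 = 11000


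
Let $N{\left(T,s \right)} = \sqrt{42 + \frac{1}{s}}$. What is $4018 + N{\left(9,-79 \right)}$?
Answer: $4018 + \frac{\sqrt{262043}}{79} \approx 4024.5$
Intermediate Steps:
$4018 + N{\left(9,-79 \right)} = 4018 + \sqrt{42 + \frac{1}{-79}} = 4018 + \sqrt{42 - \frac{1}{79}} = 4018 + \sqrt{\frac{3317}{79}} = 4018 + \frac{\sqrt{262043}}{79}$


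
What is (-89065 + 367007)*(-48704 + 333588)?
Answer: 79181228728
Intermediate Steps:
(-89065 + 367007)*(-48704 + 333588) = 277942*284884 = 79181228728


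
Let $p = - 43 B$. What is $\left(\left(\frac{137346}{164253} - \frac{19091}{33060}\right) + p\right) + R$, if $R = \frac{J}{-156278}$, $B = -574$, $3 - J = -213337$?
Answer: $\frac{3490789279376993161}{141436908140340} \approx 24681.0$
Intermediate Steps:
$J = 213340$ ($J = 3 - -213337 = 3 + 213337 = 213340$)
$R = - \frac{106670}{78139}$ ($R = \frac{213340}{-156278} = 213340 \left(- \frac{1}{156278}\right) = - \frac{106670}{78139} \approx -1.3651$)
$p = 24682$ ($p = \left(-43\right) \left(-574\right) = 24682$)
$\left(\left(\frac{137346}{164253} - \frac{19091}{33060}\right) + p\right) + R = \left(\left(\frac{137346}{164253} - \frac{19091}{33060}\right) + 24682\right) - \frac{106670}{78139} = \left(\left(137346 \cdot \frac{1}{164253} - \frac{19091}{33060}\right) + 24682\right) - \frac{106670}{78139} = \left(\left(\frac{45782}{54751} - \frac{19091}{33060}\right) + 24682\right) - \frac{106670}{78139} = \left(\frac{468301579}{1810068060} + 24682\right) - \frac{106670}{78139} = \frac{44676568158499}{1810068060} - \frac{106670}{78139} = \frac{3490789279376993161}{141436908140340}$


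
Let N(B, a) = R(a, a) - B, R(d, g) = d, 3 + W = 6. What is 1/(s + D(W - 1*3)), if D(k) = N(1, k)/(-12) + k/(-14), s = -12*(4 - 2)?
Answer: -12/287 ≈ -0.041812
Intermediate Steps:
W = 3 (W = -3 + 6 = 3)
N(B, a) = a - B
s = -24 (s = -12*2 = -24)
D(k) = 1/12 - 13*k/84 (D(k) = (k - 1*1)/(-12) + k/(-14) = (k - 1)*(-1/12) + k*(-1/14) = (-1 + k)*(-1/12) - k/14 = (1/12 - k/12) - k/14 = 1/12 - 13*k/84)
1/(s + D(W - 1*3)) = 1/(-24 + (1/12 - 13*(3 - 1*3)/84)) = 1/(-24 + (1/12 - 13*(3 - 3)/84)) = 1/(-24 + (1/12 - 13/84*0)) = 1/(-24 + (1/12 + 0)) = 1/(-24 + 1/12) = 1/(-287/12) = -12/287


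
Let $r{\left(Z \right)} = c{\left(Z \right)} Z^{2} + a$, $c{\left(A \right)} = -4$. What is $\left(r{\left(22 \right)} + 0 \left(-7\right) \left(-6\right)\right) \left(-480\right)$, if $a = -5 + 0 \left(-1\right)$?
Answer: $931680$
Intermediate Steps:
$a = -5$ ($a = -5 + 0 = -5$)
$r{\left(Z \right)} = -5 - 4 Z^{2}$ ($r{\left(Z \right)} = - 4 Z^{2} - 5 = -5 - 4 Z^{2}$)
$\left(r{\left(22 \right)} + 0 \left(-7\right) \left(-6\right)\right) \left(-480\right) = \left(\left(-5 - 4 \cdot 22^{2}\right) + 0 \left(-7\right) \left(-6\right)\right) \left(-480\right) = \left(\left(-5 - 1936\right) + 0 \left(-6\right)\right) \left(-480\right) = \left(\left(-5 - 1936\right) + 0\right) \left(-480\right) = \left(-1941 + 0\right) \left(-480\right) = \left(-1941\right) \left(-480\right) = 931680$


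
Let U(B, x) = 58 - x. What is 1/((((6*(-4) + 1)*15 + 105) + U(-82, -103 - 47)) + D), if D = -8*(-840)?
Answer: 1/6688 ≈ 0.00014952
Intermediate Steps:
D = 6720
1/((((6*(-4) + 1)*15 + 105) + U(-82, -103 - 47)) + D) = 1/((((6*(-4) + 1)*15 + 105) + (58 - (-103 - 47))) + 6720) = 1/((((-24 + 1)*15 + 105) + (58 - 1*(-150))) + 6720) = 1/(((-23*15 + 105) + (58 + 150)) + 6720) = 1/(((-345 + 105) + 208) + 6720) = 1/((-240 + 208) + 6720) = 1/(-32 + 6720) = 1/6688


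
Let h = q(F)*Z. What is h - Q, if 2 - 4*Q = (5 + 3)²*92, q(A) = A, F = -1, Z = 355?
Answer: 2233/2 ≈ 1116.5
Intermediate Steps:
h = -355 (h = -1*355 = -355)
Q = -2943/2 (Q = ½ - (5 + 3)²*92/4 = ½ - 8²*92/4 = ½ - 16*92 = ½ - ¼*5888 = ½ - 1472 = -2943/2 ≈ -1471.5)
h - Q = -355 - 1*(-2943/2) = -355 + 2943/2 = 2233/2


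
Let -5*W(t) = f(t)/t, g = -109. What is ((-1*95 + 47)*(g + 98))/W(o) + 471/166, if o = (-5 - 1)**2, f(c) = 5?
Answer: -3154857/166 ≈ -19005.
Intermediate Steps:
o = 36 (o = (-6)**2 = 36)
W(t) = -1/t
((-1*95 + 47)*(g + 98))/W(o) + 471/166 = ((-1*95 + 47)*(-109 + 98))/((-1/36)) + 471/166 = ((-95 + 47)*(-11))/((-1*1/36)) + 471*(1/166) = (-48*(-11))/(-1/36) + 471/166 = 528*(-36) + 471/166 = -19008 + 471/166 = -3154857/166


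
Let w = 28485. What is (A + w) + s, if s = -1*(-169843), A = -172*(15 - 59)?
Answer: 205896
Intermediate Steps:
A = 7568 (A = -172*(-44) = 7568)
s = 169843
(A + w) + s = (7568 + 28485) + 169843 = 36053 + 169843 = 205896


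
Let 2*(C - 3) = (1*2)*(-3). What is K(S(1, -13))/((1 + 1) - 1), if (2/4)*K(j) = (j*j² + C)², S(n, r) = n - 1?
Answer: 0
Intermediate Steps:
C = 0 (C = 3 + ((1*2)*(-3))/2 = 3 + (2*(-3))/2 = 3 + (½)*(-6) = 3 - 3 = 0)
S(n, r) = -1 + n
K(j) = 2*j⁶ (K(j) = 2*(j*j² + 0)² = 2*(j³ + 0)² = 2*(j³)² = 2*j⁶)
K(S(1, -13))/((1 + 1) - 1) = (2*(-1 + 1)⁶)/((1 + 1) - 1) = (2*0⁶)/(2 - 1) = (2*0)/1 = 1*0 = 0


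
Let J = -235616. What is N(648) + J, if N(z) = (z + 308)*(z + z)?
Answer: 1003360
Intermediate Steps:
N(z) = 2*z*(308 + z) (N(z) = (308 + z)*(2*z) = 2*z*(308 + z))
N(648) + J = 2*648*(308 + 648) - 235616 = 2*648*956 - 235616 = 1238976 - 235616 = 1003360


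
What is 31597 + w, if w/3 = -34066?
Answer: -70601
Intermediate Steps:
w = -102198 (w = 3*(-34066) = -102198)
31597 + w = 31597 - 102198 = -70601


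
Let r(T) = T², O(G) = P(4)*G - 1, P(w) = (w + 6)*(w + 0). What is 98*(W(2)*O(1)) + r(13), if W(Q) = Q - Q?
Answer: 169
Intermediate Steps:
P(w) = w*(6 + w) (P(w) = (6 + w)*w = w*(6 + w))
O(G) = -1 + 40*G (O(G) = (4*(6 + 4))*G - 1 = (4*10)*G - 1 = 40*G - 1 = -1 + 40*G)
W(Q) = 0
98*(W(2)*O(1)) + r(13) = 98*(0*(-1 + 40*1)) + 13² = 98*(0*(-1 + 40)) + 169 = 98*(0*39) + 169 = 98*0 + 169 = 0 + 169 = 169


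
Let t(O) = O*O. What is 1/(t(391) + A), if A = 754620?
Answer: 1/907501 ≈ 1.1019e-6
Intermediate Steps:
t(O) = O²
1/(t(391) + A) = 1/(391² + 754620) = 1/(152881 + 754620) = 1/907501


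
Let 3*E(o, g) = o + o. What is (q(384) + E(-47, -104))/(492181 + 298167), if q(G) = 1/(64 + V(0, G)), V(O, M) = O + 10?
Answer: -6953/175457256 ≈ -3.9628e-5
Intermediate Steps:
E(o, g) = 2*o/3 (E(o, g) = (o + o)/3 = (2*o)/3 = 2*o/3)
V(O, M) = 10 + O
q(G) = 1/74 (q(G) = 1/(64 + (10 + 0)) = 1/(64 + 10) = 1/74)
(q(384) + E(-47, -104))/(492181 + 298167) = (1/74 + (⅔)*(-47))/(492181 + 298167) = (1/74 - 94/3)/790348 = -6953/222*1/790348 = -6953/175457256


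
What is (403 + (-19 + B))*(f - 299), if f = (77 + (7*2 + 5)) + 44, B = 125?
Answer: -80931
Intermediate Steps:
f = 140 (f = (77 + (14 + 5)) + 44 = (77 + 19) + 44 = 96 + 44 = 140)
(403 + (-19 + B))*(f - 299) = (403 + (-19 + 125))*(140 - 299) = (403 + 106)*(-159) = 509*(-159) = -80931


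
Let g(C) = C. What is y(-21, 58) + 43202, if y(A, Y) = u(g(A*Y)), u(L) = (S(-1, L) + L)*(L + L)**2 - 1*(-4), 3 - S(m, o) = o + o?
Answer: 7245574422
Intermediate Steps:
S(m, o) = 3 - 2*o (S(m, o) = 3 - (o + o) = 3 - 2*o)
u(L) = 4 + 4*L**2*(3 - L) (u(L) = ((3 - 2*L) + L)*(L + L)**2 - 1*(-4) = (3 - L)*(2*L)**2 + 4 = (3 - L)*(4*L**2) + 4 = 4*L**2*(3 - L) + 4 = 4 + 4*L**2*(3 - L))
y(A, Y) = 4 - 4*A**3*Y**3 + 12*A**2*Y**2 (y(A, Y) = 4 - 4*A**3*Y**3 + 12*(A*Y)**2 = 4 - 4*A**3*Y**3 + 12*(A**2*Y**2) = 4 - 4*A**3*Y**3 + 12*A**2*Y**2)
y(-21, 58) + 43202 = (4 - 4*(-21)**3*58**3 + 12*(-21)**2*58**2) + 43202 = (4 - 4*(-9261)*195112 + 12*441*3364) + 43202 = (4 + 7227728928 + 17802288) + 43202 = 7245531220 + 43202 = 7245574422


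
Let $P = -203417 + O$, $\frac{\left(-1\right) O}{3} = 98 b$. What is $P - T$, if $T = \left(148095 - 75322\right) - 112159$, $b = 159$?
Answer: $-210777$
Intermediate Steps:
$T = -39386$ ($T = 72773 - 112159 = -39386$)
$O = -46746$ ($O = - 3 \cdot 98 \cdot 159 = \left(-3\right) 15582 = -46746$)
$P = -250163$ ($P = -203417 - 46746 = -250163$)
$P - T = -250163 - -39386 = -250163 + 39386 = -210777$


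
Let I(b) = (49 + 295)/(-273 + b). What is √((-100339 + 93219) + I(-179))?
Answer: I*√90924998/113 ≈ 84.385*I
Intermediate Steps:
I(b) = 344/(-273 + b)
√((-100339 + 93219) + I(-179)) = √((-100339 + 93219) + 344/(-273 - 179)) = √(-7120 + 344/(-452)) = √(-7120 + 344*(-1/452)) = √(-7120 - 86/113) = √(-804646/113) = I*√90924998/113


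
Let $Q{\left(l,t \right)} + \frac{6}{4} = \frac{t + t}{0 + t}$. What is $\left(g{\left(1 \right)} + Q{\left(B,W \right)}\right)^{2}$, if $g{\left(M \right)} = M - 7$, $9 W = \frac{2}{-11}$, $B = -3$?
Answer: $\frac{121}{4} \approx 30.25$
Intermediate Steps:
$W = - \frac{2}{99}$ ($W = \frac{2 \frac{1}{-11}}{9} = \frac{2 \left(- \frac{1}{11}\right)}{9} = \frac{1}{9} \left(- \frac{2}{11}\right) = - \frac{2}{99} \approx -0.020202$)
$Q{\left(l,t \right)} = \frac{1}{2}$ ($Q{\left(l,t \right)} = - \frac{3}{2} + \frac{t + t}{0 + t} = - \frac{3}{2} + \frac{2 t}{t} = - \frac{3}{2} + 2 = \frac{1}{2}$)
$g{\left(M \right)} = -7 + M$
$\left(g{\left(1 \right)} + Q{\left(B,W \right)}\right)^{2} = \left(\left(-7 + 1\right) + \frac{1}{2}\right)^{2} = \left(-6 + \frac{1}{2}\right)^{2} = \left(- \frac{11}{2}\right)^{2} = \frac{121}{4}$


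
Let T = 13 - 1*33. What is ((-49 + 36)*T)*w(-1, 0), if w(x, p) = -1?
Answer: -260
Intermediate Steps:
T = -20 (T = 13 - 33 = -20)
((-49 + 36)*T)*w(-1, 0) = ((-49 + 36)*(-20))*(-1) = -13*(-20)*(-1) = 260*(-1) = -260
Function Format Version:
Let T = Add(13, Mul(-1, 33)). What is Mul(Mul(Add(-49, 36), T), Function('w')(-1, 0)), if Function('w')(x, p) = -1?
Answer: -260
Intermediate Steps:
T = -20 (T = Add(13, -33) = -20)
Mul(Mul(Add(-49, 36), T), Function('w')(-1, 0)) = Mul(Mul(Add(-49, 36), -20), -1) = Mul(Mul(-13, -20), -1) = Mul(260, -1) = -260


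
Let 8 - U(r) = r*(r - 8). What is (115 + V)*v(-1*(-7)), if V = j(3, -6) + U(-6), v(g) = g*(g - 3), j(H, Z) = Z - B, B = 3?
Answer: 840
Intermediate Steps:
j(H, Z) = -3 + Z (j(H, Z) = Z - 1*3 = Z - 3 = -3 + Z)
U(r) = 8 - r*(-8 + r) (U(r) = 8 - r*(r - 8) = 8 - r*(-8 + r))
v(g) = g*(-3 + g)
V = -85 (V = (-3 - 6) + (8 - 1*(-6)² + 8*(-6)) = -9 + (8 - 1*36 - 48) = -9 + (8 - 36 - 48) = -9 - 76 = -85)
(115 + V)*v(-1*(-7)) = (115 - 85)*((-1*(-7))*(-3 - 1*(-7))) = 30*(7*(-3 + 7)) = 30*(7*4) = 30*28 = 840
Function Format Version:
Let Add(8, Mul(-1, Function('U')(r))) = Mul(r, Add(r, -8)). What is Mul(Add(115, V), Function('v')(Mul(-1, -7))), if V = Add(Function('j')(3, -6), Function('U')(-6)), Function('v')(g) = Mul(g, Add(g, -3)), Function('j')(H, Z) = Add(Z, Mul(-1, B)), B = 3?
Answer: 840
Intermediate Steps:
Function('j')(H, Z) = Add(-3, Z) (Function('j')(H, Z) = Add(Z, Mul(-1, 3)) = Add(Z, -3) = Add(-3, Z))
Function('U')(r) = Add(8, Mul(-1, r, Add(-8, r))) (Function('U')(r) = Add(8, Mul(-1, Mul(r, Add(r, -8)))) = Add(8, Mul(-1, Mul(r, Add(-8, r)))) = Add(8, Mul(-1, r, Add(-8, r))))
Function('v')(g) = Mul(g, Add(-3, g))
V = -85 (V = Add(Add(-3, -6), Add(8, Mul(-1, Pow(-6, 2)), Mul(8, -6))) = Add(-9, Add(8, Mul(-1, 36), -48)) = Add(-9, Add(8, -36, -48)) = Add(-9, -76) = -85)
Mul(Add(115, V), Function('v')(Mul(-1, -7))) = Mul(Add(115, -85), Mul(Mul(-1, -7), Add(-3, Mul(-1, -7)))) = Mul(30, Mul(7, Add(-3, 7))) = Mul(30, Mul(7, 4)) = Mul(30, 28) = 840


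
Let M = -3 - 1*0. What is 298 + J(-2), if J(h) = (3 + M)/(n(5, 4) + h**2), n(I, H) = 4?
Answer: 298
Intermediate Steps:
M = -3 (M = -3 + 0 = -3)
J(h) = 0 (J(h) = (3 - 3)/(4 + h**2) = 0/(4 + h**2) = 0)
298 + J(-2) = 298 + 0 = 298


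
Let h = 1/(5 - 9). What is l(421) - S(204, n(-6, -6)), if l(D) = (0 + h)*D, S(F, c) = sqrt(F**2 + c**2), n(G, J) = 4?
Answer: -421/4 - 4*sqrt(2602) ≈ -309.29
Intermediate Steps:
h = -1/4 (h = 1/(-4) = -1/4 ≈ -0.25000)
l(D) = -D/4 (l(D) = (0 - 1/4)*D = -D/4)
l(421) - S(204, n(-6, -6)) = -1/4*421 - sqrt(204**2 + 4**2) = -421/4 - sqrt(41616 + 16) = -421/4 - sqrt(41632) = -421/4 - 4*sqrt(2602)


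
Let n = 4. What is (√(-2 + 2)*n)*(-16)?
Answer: 0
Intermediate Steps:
(√(-2 + 2)*n)*(-16) = (√(-2 + 2)*4)*(-16) = (√0*4)*(-16) = (0*4)*(-16) = 0*(-16) = 0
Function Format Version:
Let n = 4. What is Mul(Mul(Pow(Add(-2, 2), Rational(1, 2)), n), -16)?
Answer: 0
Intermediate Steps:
Mul(Mul(Pow(Add(-2, 2), Rational(1, 2)), n), -16) = Mul(Mul(Pow(Add(-2, 2), Rational(1, 2)), 4), -16) = Mul(Mul(Pow(0, Rational(1, 2)), 4), -16) = Mul(Mul(0, 4), -16) = Mul(0, -16) = 0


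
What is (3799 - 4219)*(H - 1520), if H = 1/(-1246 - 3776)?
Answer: 534340870/837 ≈ 6.3840e+5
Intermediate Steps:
H = -1/5022 (H = 1/(-5022) = -1/5022 ≈ -0.00019912)
(3799 - 4219)*(H - 1520) = (3799 - 4219)*(-1/5022 - 1520) = -420*(-7633441/5022) = 534340870/837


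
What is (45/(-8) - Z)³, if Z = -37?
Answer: 15813251/512 ≈ 30885.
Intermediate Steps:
(45/(-8) - Z)³ = (45/(-8) - 1*(-37))³ = (45*(-⅛) + 37)³ = (-45/8 + 37)³ = (251/8)³ = 15813251/512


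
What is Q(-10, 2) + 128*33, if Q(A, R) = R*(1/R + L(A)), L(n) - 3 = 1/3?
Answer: 12695/3 ≈ 4231.7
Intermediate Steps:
L(n) = 10/3 (L(n) = 3 + 1/3 = 3 + ⅓ = 10/3)
Q(A, R) = R*(10/3 + 1/R) (Q(A, R) = R*(1/R + 10/3) = R*(10/3 + 1/R))
Q(-10, 2) + 128*33 = (1 + (10/3)*2) + 128*33 = (1 + 20/3) + 4224 = 23/3 + 4224 = 12695/3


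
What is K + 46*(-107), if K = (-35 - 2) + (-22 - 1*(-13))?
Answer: -4968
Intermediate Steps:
K = -46 (K = -37 + (-22 + 13) = -37 - 9 = -46)
K + 46*(-107) = -46 + 46*(-107) = -46 - 4922 = -4968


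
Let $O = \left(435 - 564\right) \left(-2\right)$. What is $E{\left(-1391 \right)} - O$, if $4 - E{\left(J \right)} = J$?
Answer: $1137$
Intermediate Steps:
$E{\left(J \right)} = 4 - J$
$O = 258$ ($O = \left(-129\right) \left(-2\right) = 258$)
$E{\left(-1391 \right)} - O = \left(4 - -1391\right) - 258 = \left(4 + 1391\right) - 258 = 1395 - 258 = 1137$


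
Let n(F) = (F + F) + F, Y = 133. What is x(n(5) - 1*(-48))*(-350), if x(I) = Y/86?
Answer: -23275/43 ≈ -541.28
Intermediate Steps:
n(F) = 3*F (n(F) = 2*F + F = 3*F)
x(I) = 133/86
x(n(5) - 1*(-48))*(-350) = (133/86)*(-350) = -23275/43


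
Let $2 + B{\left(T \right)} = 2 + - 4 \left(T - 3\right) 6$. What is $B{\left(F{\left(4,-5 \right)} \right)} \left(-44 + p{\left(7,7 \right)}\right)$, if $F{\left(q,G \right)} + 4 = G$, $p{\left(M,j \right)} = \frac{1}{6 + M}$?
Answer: $- \frac{164448}{13} \approx -12650.0$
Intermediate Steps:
$F{\left(q,G \right)} = -4 + G$
$B{\left(T \right)} = 72 - 24 T$ ($B{\left(T \right)} = -2 + \left(2 + - 4 \left(T - 3\right) 6\right) = -2 + \left(2 + - 4 \left(-3 + T\right) 6\right) = -2 + \left(2 + \left(12 - 4 T\right) 6\right) = -2 + \left(2 - \left(-72 + 24 T\right)\right) = -2 - \left(-74 + 24 T\right) = 72 - 24 T$)
$B{\left(F{\left(4,-5 \right)} \right)} \left(-44 + p{\left(7,7 \right)}\right) = \left(72 - 24 \left(-4 - 5\right)\right) \left(-44 + \frac{1}{6 + 7}\right) = \left(72 - -216\right) \left(-44 + \frac{1}{13}\right) = \left(72 + 216\right) \left(-44 + \frac{1}{13}\right) = 288 \left(- \frac{571}{13}\right) = - \frac{164448}{13}$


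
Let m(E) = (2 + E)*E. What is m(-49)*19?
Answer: 43757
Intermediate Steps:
m(E) = E*(2 + E)
m(-49)*19 = -49*(2 - 49)*19 = -49*(-47)*19 = 2303*19 = 43757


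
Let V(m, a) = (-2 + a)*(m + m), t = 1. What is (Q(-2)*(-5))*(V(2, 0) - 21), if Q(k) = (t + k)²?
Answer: 145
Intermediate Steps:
V(m, a) = 2*m*(-2 + a) (V(m, a) = (-2 + a)*(2*m) = 2*m*(-2 + a))
Q(k) = (1 + k)²
(Q(-2)*(-5))*(V(2, 0) - 21) = ((1 - 2)²*(-5))*(2*2*(-2 + 0) - 21) = ((-1)²*(-5))*(2*2*(-2) - 21) = (1*(-5))*(-8 - 21) = -5*(-29) = 145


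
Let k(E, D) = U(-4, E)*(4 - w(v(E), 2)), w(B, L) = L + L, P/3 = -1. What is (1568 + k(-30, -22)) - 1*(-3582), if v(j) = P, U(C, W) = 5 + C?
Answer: 5150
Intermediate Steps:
P = -3 (P = 3*(-1) = -3)
v(j) = -3
w(B, L) = 2*L
k(E, D) = 0 (k(E, D) = (5 - 4)*(4 - 2*2) = 1*(4 - 1*4) = 1*(4 - 4) = 1*0 = 0)
(1568 + k(-30, -22)) - 1*(-3582) = (1568 + 0) - 1*(-3582) = 1568 + 3582 = 5150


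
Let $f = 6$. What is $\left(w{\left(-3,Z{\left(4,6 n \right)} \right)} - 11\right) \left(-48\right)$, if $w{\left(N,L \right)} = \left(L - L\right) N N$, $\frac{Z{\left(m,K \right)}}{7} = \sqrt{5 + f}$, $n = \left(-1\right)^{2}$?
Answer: $528$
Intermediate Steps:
$n = 1$
$Z{\left(m,K \right)} = 7 \sqrt{11}$ ($Z{\left(m,K \right)} = 7 \sqrt{5 + 6} = 7 \sqrt{11}$)
$w{\left(N,L \right)} = 0$ ($w{\left(N,L \right)} = 0 N N = 0 N = 0$)
$\left(w{\left(-3,Z{\left(4,6 n \right)} \right)} - 11\right) \left(-48\right) = \left(0 - 11\right) \left(-48\right) = \left(-11\right) \left(-48\right) = 528$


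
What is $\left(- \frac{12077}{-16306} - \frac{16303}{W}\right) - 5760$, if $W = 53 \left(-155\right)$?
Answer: $- \frac{24877702617}{4321090} \approx -5757.3$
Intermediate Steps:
$W = -8215$
$\left(- \frac{12077}{-16306} - \frac{16303}{W}\right) - 5760 = \left(- \frac{12077}{-16306} - \frac{16303}{-8215}\right) - 5760 = \left(\left(-12077\right) \left(- \frac{1}{16306}\right) - - \frac{16303}{8215}\right) - 5760 = \left(\frac{12077}{16306} + \frac{16303}{8215}\right) - 5760 = \frac{11775783}{4321090} - 5760 = - \frac{24877702617}{4321090}$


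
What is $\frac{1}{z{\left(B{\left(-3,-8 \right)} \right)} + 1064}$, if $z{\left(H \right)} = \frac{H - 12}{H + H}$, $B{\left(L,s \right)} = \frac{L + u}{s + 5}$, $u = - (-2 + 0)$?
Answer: $\frac{2}{2093} \approx 0.00095557$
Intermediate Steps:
$u = 2$ ($u = \left(-1\right) \left(-2\right) = 2$)
$B{\left(L,s \right)} = \frac{2 + L}{5 + s}$ ($B{\left(L,s \right)} = \frac{L + 2}{s + 5} = \frac{2 + L}{5 + s}$)
$z{\left(H \right)} = \frac{-12 + H}{2 H}$
$\frac{1}{z{\left(B{\left(-3,-8 \right)} \right)} + 1064} = \frac{1}{\frac{-12 + \frac{2 - 3}{5 - 8}}{2 \frac{2 - 3}{5 - 8}} + 1064} = \frac{1}{\frac{-12 + \frac{1}{-3} \left(-1\right)}{2 \frac{1}{-3} \left(-1\right)} + 1064} = \frac{1}{\frac{-12 - - \frac{1}{3}}{2 \left(\left(- \frac{1}{3}\right) \left(-1\right)\right)} + 1064} = \frac{1}{\frac{\frac{1}{\frac{1}{3}} \left(-12 + \frac{1}{3}\right)}{2} + 1064} = \frac{1}{\frac{1}{2} \cdot 3 \left(- \frac{35}{3}\right) + 1064} = \frac{1}{- \frac{35}{2} + 1064} = \frac{1}{\frac{2093}{2}} = \frac{2}{2093}$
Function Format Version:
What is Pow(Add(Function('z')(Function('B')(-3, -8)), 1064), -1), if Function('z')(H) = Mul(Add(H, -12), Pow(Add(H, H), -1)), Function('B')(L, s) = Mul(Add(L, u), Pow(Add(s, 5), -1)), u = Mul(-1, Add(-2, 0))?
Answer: Rational(2, 2093) ≈ 0.00095557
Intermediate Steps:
u = 2 (u = Mul(-1, -2) = 2)
Function('B')(L, s) = Mul(Pow(Add(5, s), -1), Add(2, L)) (Function('B')(L, s) = Mul(Add(L, 2), Pow(Add(s, 5), -1)) = Mul(Add(2, L), Pow(Add(5, s), -1)) = Mul(Pow(Add(5, s), -1), Add(2, L)))
Function('z')(H) = Mul(Rational(1, 2), Pow(H, -1), Add(-12, H)) (Function('z')(H) = Mul(Add(-12, H), Pow(Mul(2, H), -1)) = Mul(Add(-12, H), Mul(Rational(1, 2), Pow(H, -1))) = Mul(Rational(1, 2), Pow(H, -1), Add(-12, H)))
Pow(Add(Function('z')(Function('B')(-3, -8)), 1064), -1) = Pow(Add(Mul(Rational(1, 2), Pow(Mul(Pow(Add(5, -8), -1), Add(2, -3)), -1), Add(-12, Mul(Pow(Add(5, -8), -1), Add(2, -3)))), 1064), -1) = Pow(Add(Mul(Rational(1, 2), Pow(Mul(Pow(-3, -1), -1), -1), Add(-12, Mul(Pow(-3, -1), -1))), 1064), -1) = Pow(Add(Mul(Rational(1, 2), Pow(Mul(Rational(-1, 3), -1), -1), Add(-12, Mul(Rational(-1, 3), -1))), 1064), -1) = Pow(Add(Mul(Rational(1, 2), Pow(Rational(1, 3), -1), Add(-12, Rational(1, 3))), 1064), -1) = Pow(Add(Mul(Rational(1, 2), 3, Rational(-35, 3)), 1064), -1) = Pow(Add(Rational(-35, 2), 1064), -1) = Pow(Rational(2093, 2), -1) = Rational(2, 2093)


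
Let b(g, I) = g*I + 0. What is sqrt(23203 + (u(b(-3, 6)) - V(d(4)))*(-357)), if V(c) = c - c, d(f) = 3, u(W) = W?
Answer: sqrt(29629) ≈ 172.13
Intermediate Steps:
b(g, I) = I*g (b(g, I) = I*g + 0 = I*g)
V(c) = 0
sqrt(23203 + (u(b(-3, 6)) - V(d(4)))*(-357)) = sqrt(23203 + (6*(-3) - 1*0)*(-357)) = sqrt(23203 + (-18 + 0)*(-357)) = sqrt(23203 - 18*(-357)) = sqrt(23203 + 6426) = sqrt(29629)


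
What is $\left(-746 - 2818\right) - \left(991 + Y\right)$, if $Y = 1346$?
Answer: $-5901$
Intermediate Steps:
$\left(-746 - 2818\right) - \left(991 + Y\right) = \left(-746 - 2818\right) - 2337 = -3564 - 2337 = -5901$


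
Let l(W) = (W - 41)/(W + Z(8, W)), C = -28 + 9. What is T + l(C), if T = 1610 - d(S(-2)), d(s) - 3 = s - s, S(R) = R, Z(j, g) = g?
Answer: 30563/19 ≈ 1608.6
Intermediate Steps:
d(s) = 3 (d(s) = 3 + (s - s) = 3 + 0 = 3)
C = -19
l(W) = (-41 + W)/(2*W) (l(W) = (W - 41)/(W + W) = (-41 + W)/((2*W)) = (-41 + W)*(1/(2*W)) = (-41 + W)/(2*W))
T = 1607 (T = 1610 - 1*3 = 1610 - 3 = 1607)
T + l(C) = 1607 + (½)*(-41 - 19)/(-19) = 1607 + (½)*(-1/19)*(-60) = 1607 + 30/19 = 30563/19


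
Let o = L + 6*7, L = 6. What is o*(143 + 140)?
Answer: 13584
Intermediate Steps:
o = 48 (o = 6 + 6*7 = 6 + 42 = 48)
o*(143 + 140) = 48*(143 + 140) = 48*283 = 13584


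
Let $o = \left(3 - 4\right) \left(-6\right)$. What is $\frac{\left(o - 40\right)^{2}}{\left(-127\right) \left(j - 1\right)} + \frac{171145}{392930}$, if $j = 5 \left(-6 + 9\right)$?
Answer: $- \frac{14993127}{69862954} \approx -0.21461$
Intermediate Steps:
$j = 15$ ($j = 5 \cdot 3 = 15$)
$o = 6$ ($o = \left(3 - 4\right) \left(-6\right) = \left(-1\right) \left(-6\right) = 6$)
$\frac{\left(o - 40\right)^{2}}{\left(-127\right) \left(j - 1\right)} + \frac{171145}{392930} = \frac{\left(6 - 40\right)^{2}}{\left(-127\right) \left(15 - 1\right)} + \frac{171145}{392930} = \frac{\left(-34\right)^{2}}{\left(-127\right) 14} + 171145 \cdot \frac{1}{392930} = \frac{1156}{-1778} + \frac{34229}{78586} = 1156 \left(- \frac{1}{1778}\right) + \frac{34229}{78586} = - \frac{578}{889} + \frac{34229}{78586} = - \frac{14993127}{69862954}$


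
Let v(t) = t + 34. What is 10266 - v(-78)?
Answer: 10310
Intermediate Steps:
v(t) = 34 + t
10266 - v(-78) = 10266 - (34 - 78) = 10266 - 1*(-44) = 10266 + 44 = 10310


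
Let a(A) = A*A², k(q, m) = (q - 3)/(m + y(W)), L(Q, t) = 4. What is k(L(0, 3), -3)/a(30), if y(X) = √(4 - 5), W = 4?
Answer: -1/90000 - I/270000 ≈ -1.1111e-5 - 3.7037e-6*I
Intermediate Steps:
y(X) = I (y(X) = √(-1) = I)
k(q, m) = (-3 + q)/(I + m) (k(q, m) = (q - 3)/(m + I) = (-3 + q)/(I + m))
a(A) = A³
k(L(0, 3), -3)/a(30) = ((-3 + 4)/(I - 3))/(30³) = (1/(-3 + I))/27000 = (((-3 - I)/10)*1)*(1/27000) = ((-3 - I)/10)*(1/27000) = (-3 - I)/270000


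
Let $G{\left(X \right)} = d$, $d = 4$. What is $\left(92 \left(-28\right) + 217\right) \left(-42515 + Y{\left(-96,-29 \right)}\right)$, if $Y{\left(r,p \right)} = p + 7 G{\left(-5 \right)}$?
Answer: $100295244$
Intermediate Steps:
$G{\left(X \right)} = 4$
$Y{\left(r,p \right)} = 28 + p$ ($Y{\left(r,p \right)} = p + 7 \cdot 4 = p + 28 = 28 + p$)
$\left(92 \left(-28\right) + 217\right) \left(-42515 + Y{\left(-96,-29 \right)}\right) = \left(92 \left(-28\right) + 217\right) \left(-42515 + \left(28 - 29\right)\right) = \left(-2576 + 217\right) \left(-42515 - 1\right) = \left(-2359\right) \left(-42516\right) = 100295244$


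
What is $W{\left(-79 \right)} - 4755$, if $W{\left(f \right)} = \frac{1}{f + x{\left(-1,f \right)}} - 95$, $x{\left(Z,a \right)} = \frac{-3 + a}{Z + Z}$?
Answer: $- \frac{184301}{38} \approx -4850.0$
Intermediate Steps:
$x{\left(Z,a \right)} = \frac{-3 + a}{2 Z}$
$W{\left(f \right)} = -95 + \frac{1}{\frac{3}{2} + \frac{f}{2}}$ ($W{\left(f \right)} = \frac{1}{f + \frac{-3 + f}{2 \left(-1\right)}} - 95 = \frac{1}{f + \frac{1}{2} \left(-1\right) \left(-3 + f\right)} - 95 = \frac{1}{f - \left(- \frac{3}{2} + \frac{f}{2}\right)} - 95 = \frac{1}{\frac{3}{2} + \frac{f}{2}} - 95 = -95 + \frac{1}{\frac{3}{2} + \frac{f}{2}}$)
$W{\left(-79 \right)} - 4755 = \frac{-283 - -7505}{3 - 79} - 4755 = \frac{-283 + 7505}{-76} - 4755 = \left(- \frac{1}{76}\right) 7222 - 4755 = - \frac{3611}{38} - 4755 = - \frac{184301}{38}$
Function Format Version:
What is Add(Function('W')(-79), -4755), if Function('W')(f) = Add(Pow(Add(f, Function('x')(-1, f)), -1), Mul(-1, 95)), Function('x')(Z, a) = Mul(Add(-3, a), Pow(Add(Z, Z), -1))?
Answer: Rational(-184301, 38) ≈ -4850.0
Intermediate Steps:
Function('x')(Z, a) = Mul(Rational(1, 2), Pow(Z, -1), Add(-3, a)) (Function('x')(Z, a) = Mul(Add(-3, a), Pow(Mul(2, Z), -1)) = Mul(Add(-3, a), Mul(Rational(1, 2), Pow(Z, -1))) = Mul(Rational(1, 2), Pow(Z, -1), Add(-3, a)))
Function('W')(f) = Add(-95, Pow(Add(Rational(3, 2), Mul(Rational(1, 2), f)), -1)) (Function('W')(f) = Add(Pow(Add(f, Mul(Rational(1, 2), Pow(-1, -1), Add(-3, f))), -1), Mul(-1, 95)) = Add(Pow(Add(f, Mul(Rational(1, 2), -1, Add(-3, f))), -1), -95) = Add(Pow(Add(f, Add(Rational(3, 2), Mul(Rational(-1, 2), f))), -1), -95) = Add(Pow(Add(Rational(3, 2), Mul(Rational(1, 2), f)), -1), -95) = Add(-95, Pow(Add(Rational(3, 2), Mul(Rational(1, 2), f)), -1)))
Add(Function('W')(-79), -4755) = Add(Mul(Pow(Add(3, -79), -1), Add(-283, Mul(-95, -79))), -4755) = Add(Mul(Pow(-76, -1), Add(-283, 7505)), -4755) = Add(Mul(Rational(-1, 76), 7222), -4755) = Add(Rational(-3611, 38), -4755) = Rational(-184301, 38)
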